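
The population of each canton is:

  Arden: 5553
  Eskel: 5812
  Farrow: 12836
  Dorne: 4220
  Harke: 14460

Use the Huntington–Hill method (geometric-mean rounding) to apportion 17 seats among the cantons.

With divisor 2506: modified quotas Arden 2.216, Eskel 2.319, Farrow 5.122, Dorne 1.684, Harke 5.770.
Geometric-mean thresholds: Arden √(2·3)=2.449, Eskel √(2·3)=2.449, Farrow √(5·6)=5.477, Dorne √(1·2)=1.414, Harke √(5·6)=5.477.
Each quota rounded against its threshold gives Arden 2, Eskel 2, Farrow 5, Dorne 2, Harke 6 (total 17).

Arden=2; Eskel=2; Farrow=5; Dorne=2; Harke=6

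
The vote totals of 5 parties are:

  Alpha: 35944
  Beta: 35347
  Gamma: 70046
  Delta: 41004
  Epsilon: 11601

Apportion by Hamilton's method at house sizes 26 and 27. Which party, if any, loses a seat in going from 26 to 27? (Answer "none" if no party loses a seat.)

At 26 seats: Alpha 5, Beta 5, Gamma 9, Delta 5, Epsilon 2.
At 27 seats: Alpha 5, Beta 5, Gamma 10, Delta 6, Epsilon 1.
Epsilon drops from 2 to 1.

Epsilon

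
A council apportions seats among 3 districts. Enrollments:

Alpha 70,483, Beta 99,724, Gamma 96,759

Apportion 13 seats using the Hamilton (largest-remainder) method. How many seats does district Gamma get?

5

The standard divisor is 266966/13 ≈ 20535.846.
Standard quotas: Alpha 3.4322, Beta 4.8561, Gamma 4.7117.
Lower quotas: Alpha 3, Beta 4, Gamma 4 (sum 11, leaving 2 seats).
Remainders in descending order: Beta 0.8561, Gamma 0.7117, Alpha 0.4322.
The surplus seats go to Beta, Gamma.
Gamma receives 5.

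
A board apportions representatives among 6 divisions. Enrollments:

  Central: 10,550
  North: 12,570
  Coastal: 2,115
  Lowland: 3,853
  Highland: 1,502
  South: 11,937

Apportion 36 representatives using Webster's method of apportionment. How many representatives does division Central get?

Standard divisor 42527/36 ≈ 1181.306; standard quotas: Central 8.931, North 10.641, Coastal 1.790, Lowland 3.262, Highland 1.271, South 10.105.
Rounding to the nearest integer gives Central 9, North 11, Coastal 2, Lowland 3, Highland 1, South 10 — total 36, matching the house size, so no adjustment is needed.
Central receives 9.

9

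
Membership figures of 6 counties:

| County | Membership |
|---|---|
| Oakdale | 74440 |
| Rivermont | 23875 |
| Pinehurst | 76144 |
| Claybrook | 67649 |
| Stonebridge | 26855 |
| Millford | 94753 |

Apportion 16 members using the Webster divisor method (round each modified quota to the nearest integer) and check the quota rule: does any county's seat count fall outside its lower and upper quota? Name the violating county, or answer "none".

none

Standard quotas: Oakdale 3.275, Rivermont 1.050, Pinehurst 3.350, Claybrook 2.976, Stonebridge 1.181, Millford 4.168.
Webster allocation: Oakdale 3, Rivermont 1, Pinehurst 4, Claybrook 3, Stonebridge 1, Millford 4.
Every allocation lies between the lower and upper quota.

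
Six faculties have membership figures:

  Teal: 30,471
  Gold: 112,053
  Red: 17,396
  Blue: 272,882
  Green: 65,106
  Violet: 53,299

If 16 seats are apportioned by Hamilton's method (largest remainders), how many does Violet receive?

2

The standard divisor is 551207/16 ≈ 34450.438.
Standard quotas: Teal 0.8845, Gold 3.2526, Red 0.5050, Blue 7.9210, Green 1.8898, Violet 1.5471.
Lower quotas: Teal 0, Gold 3, Red 0, Blue 7, Green 1, Violet 1 (sum 12, leaving 4 seats).
Remainders in descending order: Blue 0.9210, Green 0.8898, Teal 0.8845, Violet 0.5471, Red 0.5050, Gold 0.2526.
Largest remainders: Blue, Green, Teal, Violet receive the extra seats.
Violet receives 2.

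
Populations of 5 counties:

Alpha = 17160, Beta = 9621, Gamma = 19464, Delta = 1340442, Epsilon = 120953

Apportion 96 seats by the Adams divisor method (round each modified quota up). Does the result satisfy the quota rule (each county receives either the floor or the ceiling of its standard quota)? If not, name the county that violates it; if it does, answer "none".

Standard quotas: Alpha 1.093, Beta 0.613, Gamma 1.239, Delta 85.354, Epsilon 7.702.
Adams allocation: Alpha 2, Beta 1, Gamma 2, Delta 83, Epsilon 8.
Delta has quota 85.354 (lower 85, upper 86) but receives 83 — outside the quota interval.

Delta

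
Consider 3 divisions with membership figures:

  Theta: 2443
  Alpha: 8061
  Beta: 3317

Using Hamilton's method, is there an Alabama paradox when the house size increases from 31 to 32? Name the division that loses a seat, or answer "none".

Theta

At 31 seats: Theta 6, Alpha 18, Beta 7.
At 32 seats: Theta 5, Alpha 19, Beta 8.
Theta drops from 6 to 5.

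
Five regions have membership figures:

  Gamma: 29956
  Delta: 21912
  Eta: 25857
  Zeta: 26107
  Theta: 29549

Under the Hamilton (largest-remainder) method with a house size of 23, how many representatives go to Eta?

The standard divisor is 133381/23 ≈ 5799.174.
Standard quotas: Gamma 5.1656, Delta 3.7785, Eta 4.4587, Zeta 4.5018, Theta 5.0954.
Lower quotas: Gamma 5, Delta 3, Eta 4, Zeta 4, Theta 5 (sum 21, leaving 2 seats).
Remainders in descending order: Delta 0.7785, Zeta 0.5018, Eta 0.4587, Gamma 0.1656, Theta 0.0954.
The surplus seats go to Delta, Zeta.
Eta receives 4.

4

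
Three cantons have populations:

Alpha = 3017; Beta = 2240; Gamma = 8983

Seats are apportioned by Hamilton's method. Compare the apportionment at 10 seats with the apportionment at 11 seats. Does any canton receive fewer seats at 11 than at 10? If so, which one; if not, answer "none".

At 10 seats: Alpha 2, Beta 2, Gamma 6.
At 11 seats: Alpha 2, Beta 2, Gamma 7.
No canton's allocation decreased.

none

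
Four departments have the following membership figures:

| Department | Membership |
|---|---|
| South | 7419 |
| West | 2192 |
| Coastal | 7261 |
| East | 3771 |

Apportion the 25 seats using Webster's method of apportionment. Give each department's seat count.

South 9, West 3, Coastal 9, East 4

Standard divisor 20643/25 ≈ 825.72; standard quotas: South 8.985, West 2.655, Coastal 8.794, East 4.567.
Rounding to the nearest integer gives 9, 3, 9, 5 = 26 seats, so the divisor must be adjusted.
With modified divisor 850: modified quotas South 8.728, West 2.579, Coastal 8.542, East 4.436.
Rounding to the nearest integer: South 9, West 3, Coastal 9, East 4 (total 25).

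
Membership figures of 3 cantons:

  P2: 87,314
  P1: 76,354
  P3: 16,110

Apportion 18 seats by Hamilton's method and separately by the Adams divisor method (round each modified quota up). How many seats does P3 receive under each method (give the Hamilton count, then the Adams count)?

1 and 2

Hamilton: P2 9, P1 8, P3 1.
Adams: P2 9, P1 7, P3 2.
P3 gets 1 under Hamilton and 2 under Adams.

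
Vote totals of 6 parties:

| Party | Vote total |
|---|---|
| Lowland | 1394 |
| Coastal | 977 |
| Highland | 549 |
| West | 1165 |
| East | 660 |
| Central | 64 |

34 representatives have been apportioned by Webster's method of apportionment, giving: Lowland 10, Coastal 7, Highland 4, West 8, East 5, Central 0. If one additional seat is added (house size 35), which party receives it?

Priority for the next seat is population ÷ (current seats + 0.5).
Priorities: Lowland 132.762, Coastal 130.267, Highland 122.000, West 137.059, East 120.000, Central 128.000.
Highest priority: West.

West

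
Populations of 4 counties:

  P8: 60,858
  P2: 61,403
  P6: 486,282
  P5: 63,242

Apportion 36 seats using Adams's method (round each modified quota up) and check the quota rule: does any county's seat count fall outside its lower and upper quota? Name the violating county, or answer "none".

Standard quotas: P8 3.261, P2 3.290, P6 26.059, P5 3.389.
Adams allocation: P8 4, P2 4, P6 24, P5 4.
P6 has quota 26.059 (lower 26, upper 27) but receives 24 — outside the quota interval.

P6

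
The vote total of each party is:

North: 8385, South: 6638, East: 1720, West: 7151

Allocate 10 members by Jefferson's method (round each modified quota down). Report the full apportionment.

North: 4, South: 3, East: 0, West: 3

Standard divisor 23894/10 ≈ 2389.4; standard quotas: North 3.509, South 2.778, East 0.720, West 2.993.
Rounding down gives 3, 2, 0, 2 = 7 seats, so the divisor must be adjusted.
With modified divisor 1900: modified quotas North 4.413, South 3.494, East 0.905, West 3.764.
Rounding down: North 4, South 3, East 0, West 3 (total 10).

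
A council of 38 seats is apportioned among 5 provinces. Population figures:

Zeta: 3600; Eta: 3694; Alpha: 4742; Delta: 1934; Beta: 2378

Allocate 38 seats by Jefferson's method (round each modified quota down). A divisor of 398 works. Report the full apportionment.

Zeta 9, Eta 9, Alpha 11, Delta 4, Beta 5

With modified divisor 398: modified quotas Zeta 9.045, Eta 9.281, Alpha 11.915, Delta 4.859, Beta 5.975.
Rounding down: Zeta 9, Eta 9, Alpha 11, Delta 4, Beta 5 (total 38).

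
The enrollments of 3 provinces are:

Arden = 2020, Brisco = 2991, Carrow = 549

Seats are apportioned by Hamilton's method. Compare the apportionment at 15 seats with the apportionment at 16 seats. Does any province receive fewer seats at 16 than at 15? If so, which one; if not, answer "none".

Carrow

At 15 seats: Arden 5, Brisco 8, Carrow 2.
At 16 seats: Arden 6, Brisco 9, Carrow 1.
Carrow drops from 2 to 1.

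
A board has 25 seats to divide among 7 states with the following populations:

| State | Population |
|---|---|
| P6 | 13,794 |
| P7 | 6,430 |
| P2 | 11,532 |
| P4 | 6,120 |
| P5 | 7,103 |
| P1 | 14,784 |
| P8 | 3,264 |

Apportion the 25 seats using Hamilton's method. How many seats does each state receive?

The standard divisor is 63027/25 ≈ 2521.08.
Standard quotas: P6 5.4715, P7 2.5505, P2 4.5742, P4 2.4275, P5 2.8174, P1 5.8642, P8 1.2947.
Lower quotas: P6 5, P7 2, P2 4, P4 2, P5 2, P1 5, P8 1 (sum 21, leaving 4 seats).
Remainders in descending order: P1 0.8642, P5 0.8174, P2 0.5742, P7 0.5505, P6 0.4715, P4 0.4275, P8 0.2947.
The surplus seats go to P1, P5, P2, P7.

P6: 5, P7: 3, P2: 5, P4: 2, P5: 3, P1: 6, P8: 1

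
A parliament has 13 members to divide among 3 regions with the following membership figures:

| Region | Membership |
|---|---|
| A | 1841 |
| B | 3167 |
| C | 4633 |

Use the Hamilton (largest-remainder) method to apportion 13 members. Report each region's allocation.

A: 3, B: 4, C: 6

Standard divisor: 9641 ÷ 13 ≈ 741.615.
Standard quotas: A 2.482, B 4.270, C 6.247.
Lower quotas: A 2, B 4, C 6 (sum 12, leaving 1 seat).
Remainders in descending order: A 0.482, B 0.270, C 0.247.
Largest remainder: A receives the extra seat.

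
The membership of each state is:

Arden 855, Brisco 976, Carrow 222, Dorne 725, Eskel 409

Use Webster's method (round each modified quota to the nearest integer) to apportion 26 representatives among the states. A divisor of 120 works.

With modified divisor 120: modified quotas Arden 7.125, Brisco 8.133, Carrow 1.850, Dorne 6.042, Eskel 3.408.
Rounding to the nearest integer: Arden 7, Brisco 8, Carrow 2, Dorne 6, Eskel 3 (total 26).

Arden 7, Brisco 8, Carrow 2, Dorne 6, Eskel 3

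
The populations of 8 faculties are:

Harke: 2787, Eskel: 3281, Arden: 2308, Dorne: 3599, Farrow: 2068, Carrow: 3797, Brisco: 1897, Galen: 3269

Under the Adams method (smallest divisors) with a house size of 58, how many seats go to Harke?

Standard divisor 23006/58 ≈ 396.655; standard quotas: Harke 7.026, Eskel 8.272, Arden 5.819, Dorne 9.073, Farrow 5.214, Carrow 9.573, Brisco 4.782, Galen 8.241.
Rounding up gives 8, 9, 6, 10, 6, 10, 5, 9 = 63 seats, so the divisor must be adjusted.
With modified divisor 420: modified quotas Harke 6.636, Eskel 7.812, Arden 5.495, Dorne 8.569, Farrow 4.924, Carrow 9.040, Brisco 4.517, Galen 7.783.
Rounding up: Harke 7, Eskel 8, Arden 6, Dorne 9, Farrow 5, Carrow 10, Brisco 5, Galen 8 (total 58).
Harke receives 7.

7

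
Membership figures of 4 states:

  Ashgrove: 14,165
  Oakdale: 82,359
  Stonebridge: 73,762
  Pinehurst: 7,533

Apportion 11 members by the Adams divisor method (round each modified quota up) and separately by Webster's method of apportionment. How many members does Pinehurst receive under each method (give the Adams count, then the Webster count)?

1 and 0

Adams: Ashgrove 1, Oakdale 5, Stonebridge 4, Pinehurst 1.
Webster: Ashgrove 1, Oakdale 5, Stonebridge 5, Pinehurst 0.
Pinehurst gets 1 under Adams and 0 under Webster.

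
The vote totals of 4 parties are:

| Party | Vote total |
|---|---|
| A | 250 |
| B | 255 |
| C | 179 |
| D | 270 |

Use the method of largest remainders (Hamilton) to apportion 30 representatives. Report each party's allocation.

Standard divisor: 954 ÷ 30 ≈ 31.8.
Standard quotas: A 7.862, B 8.019, C 5.629, D 8.491.
Lower quotas: A 7, B 8, C 5, D 8 (sum 28, leaving 2 seats).
Remainders in descending order: A 0.862, C 0.629, D 0.491, B 0.019.
The surplus seats go to A, C.

A: 8, B: 8, C: 6, D: 8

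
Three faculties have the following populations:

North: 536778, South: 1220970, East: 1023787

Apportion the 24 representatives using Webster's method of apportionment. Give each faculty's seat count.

Standard divisor 2781535/24 ≈ 115897.292; standard quotas: North 4.631, South 10.535, East 8.834.
Rounding to the nearest integer gives 5, 11, 9 = 25 seats, so the divisor must be adjusted.
With modified divisor 117800: modified quotas North 4.557, South 10.365, East 8.691.
Rounding to the nearest integer: North 5, South 10, East 9 (total 24).

North 5, South 10, East 9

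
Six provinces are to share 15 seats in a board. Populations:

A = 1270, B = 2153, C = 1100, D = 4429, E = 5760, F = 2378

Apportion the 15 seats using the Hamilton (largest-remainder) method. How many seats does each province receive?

Standard divisor: 17090 ÷ 15 ≈ 1139.333.
Standard quotas: A 1.1147, B 1.8897, C 0.9655, D 3.8874, E 5.0556, F 2.0872.
Lower quotas: A 1, B 1, C 0, D 3, E 5, F 2 (sum 12, leaving 3 seats).
Remainders in descending order: C 0.9655, B 0.8897, D 0.8874, A 0.1147, F 0.0872, E 0.0556.
Largest remainders: C, B, D receive the extra seats.

A=1; B=2; C=1; D=4; E=5; F=2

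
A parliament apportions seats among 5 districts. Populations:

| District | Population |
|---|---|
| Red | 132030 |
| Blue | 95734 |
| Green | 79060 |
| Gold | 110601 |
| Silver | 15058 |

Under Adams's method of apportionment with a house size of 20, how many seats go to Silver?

1

Standard divisor 432483/20 ≈ 21624.15; standard quotas: Red 6.106, Blue 4.427, Green 3.656, Gold 5.115, Silver 0.696.
Rounding up gives 7, 5, 4, 6, 1 = 23 seats, so the divisor must be adjusted.
With modified divisor 25100: modified quotas Red 5.260, Blue 3.814, Green 3.150, Gold 4.406, Silver 0.600.
Rounding up: Red 6, Blue 4, Green 4, Gold 5, Silver 1 (total 20).
Silver receives 1.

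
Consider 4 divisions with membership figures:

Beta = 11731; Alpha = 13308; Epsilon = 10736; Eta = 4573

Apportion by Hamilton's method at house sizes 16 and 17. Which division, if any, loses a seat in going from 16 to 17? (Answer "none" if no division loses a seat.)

At 16 seats: Beta 5, Alpha 5, Epsilon 4, Eta 2.
At 17 seats: Beta 5, Alpha 6, Epsilon 4, Eta 2.
No division's allocation decreased.

none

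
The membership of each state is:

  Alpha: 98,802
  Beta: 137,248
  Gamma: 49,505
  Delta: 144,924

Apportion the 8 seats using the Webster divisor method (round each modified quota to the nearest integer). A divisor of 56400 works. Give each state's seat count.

With modified divisor 56400: modified quotas Alpha 1.752, Beta 2.433, Gamma 0.878, Delta 2.570.
Rounding to the nearest integer: Alpha 2, Beta 2, Gamma 1, Delta 3 (total 8).

Alpha 2; Beta 2; Gamma 1; Delta 3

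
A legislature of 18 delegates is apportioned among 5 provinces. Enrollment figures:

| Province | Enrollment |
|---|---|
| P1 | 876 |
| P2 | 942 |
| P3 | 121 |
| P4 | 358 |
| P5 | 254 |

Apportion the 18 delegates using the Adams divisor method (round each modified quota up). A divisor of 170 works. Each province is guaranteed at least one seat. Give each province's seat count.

With modified divisor 170: modified quotas P1 5.153, P2 5.541, P3 0.712, P4 2.106, P5 1.494.
Rounding up: P1 6, P2 6, P3 1, P4 3, P5 2 (total 18).

P1: 6, P2: 6, P3: 1, P4: 3, P5: 2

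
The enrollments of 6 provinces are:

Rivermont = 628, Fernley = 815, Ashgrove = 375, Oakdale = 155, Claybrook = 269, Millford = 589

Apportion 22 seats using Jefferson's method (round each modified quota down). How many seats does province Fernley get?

Standard divisor 2831/22 ≈ 128.682; standard quotas: Rivermont 4.880, Fernley 6.333, Ashgrove 2.914, Oakdale 1.205, Claybrook 2.090, Millford 4.577.
Rounding down gives 4, 6, 2, 1, 2, 4 = 19 seats, so the divisor must be adjusted.
With modified divisor 117: modified quotas Rivermont 5.368, Fernley 6.966, Ashgrove 3.205, Oakdale 1.325, Claybrook 2.299, Millford 5.034.
Rounding down: Rivermont 5, Fernley 6, Ashgrove 3, Oakdale 1, Claybrook 2, Millford 5 (total 22).
Fernley receives 6.

6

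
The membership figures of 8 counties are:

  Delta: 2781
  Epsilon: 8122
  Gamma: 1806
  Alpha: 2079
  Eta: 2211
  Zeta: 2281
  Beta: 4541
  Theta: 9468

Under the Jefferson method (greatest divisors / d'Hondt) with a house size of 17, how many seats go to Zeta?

1

Standard divisor 33289/17 ≈ 1958.176; standard quotas: Delta 1.420, Epsilon 4.148, Gamma 0.922, Alpha 1.062, Eta 1.129, Zeta 1.165, Beta 2.319, Theta 4.835.
Rounding down gives 1, 4, 0, 1, 1, 1, 2, 4 = 14 seats, so the divisor must be adjusted.
With modified divisor 1600: modified quotas Delta 1.738, Epsilon 5.076, Gamma 1.129, Alpha 1.299, Eta 1.382, Zeta 1.426, Beta 2.838, Theta 5.918.
Rounding down: Delta 1, Epsilon 5, Gamma 1, Alpha 1, Eta 1, Zeta 1, Beta 2, Theta 5 (total 17).
Zeta receives 1.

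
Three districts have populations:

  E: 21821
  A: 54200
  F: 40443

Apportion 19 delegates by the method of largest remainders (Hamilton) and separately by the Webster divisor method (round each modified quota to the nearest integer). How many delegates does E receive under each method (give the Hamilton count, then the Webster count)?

3 and 4

Hamilton: E 3, A 9, F 7.
Webster: E 4, A 9, F 6.
E gets 3 under Hamilton and 4 under Webster.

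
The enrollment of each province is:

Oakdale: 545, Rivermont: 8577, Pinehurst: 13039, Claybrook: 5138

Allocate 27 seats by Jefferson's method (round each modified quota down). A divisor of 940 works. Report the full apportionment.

Oakdale 0, Rivermont 9, Pinehurst 13, Claybrook 5

With modified divisor 940: modified quotas Oakdale 0.580, Rivermont 9.124, Pinehurst 13.871, Claybrook 5.466.
Rounding down: Oakdale 0, Rivermont 9, Pinehurst 13, Claybrook 5 (total 27).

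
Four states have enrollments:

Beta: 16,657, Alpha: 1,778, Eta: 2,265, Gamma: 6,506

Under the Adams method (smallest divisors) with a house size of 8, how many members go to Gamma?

2

Standard divisor 27206/8 ≈ 3400.75; standard quotas: Beta 4.898, Alpha 0.523, Eta 0.666, Gamma 1.913.
Rounding up gives 5, 1, 1, 2 = 9 seats, so the divisor must be adjusted.
With modified divisor 4900: modified quotas Beta 3.399, Alpha 0.363, Eta 0.462, Gamma 1.328.
Rounding up: Beta 4, Alpha 1, Eta 1, Gamma 2 (total 8).
Gamma receives 2.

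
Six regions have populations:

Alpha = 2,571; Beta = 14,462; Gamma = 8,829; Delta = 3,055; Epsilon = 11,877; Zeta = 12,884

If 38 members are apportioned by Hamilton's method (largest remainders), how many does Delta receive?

The standard divisor is 53678/38 ≈ 1412.579.
Standard quotas: Alpha 1.8201, Beta 10.2380, Gamma 6.2503, Delta 2.1627, Epsilon 8.4080, Zeta 9.1209.
Lower quotas: Alpha 1, Beta 10, Gamma 6, Delta 2, Epsilon 8, Zeta 9 (sum 36, leaving 2 seats).
Remainders in descending order: Alpha 0.8201, Epsilon 0.4080, Gamma 0.2503, Beta 0.2380, Delta 0.1627, Zeta 0.1209.
Largest remainders: Alpha, Epsilon receive the extra seats.
Delta receives 2.

2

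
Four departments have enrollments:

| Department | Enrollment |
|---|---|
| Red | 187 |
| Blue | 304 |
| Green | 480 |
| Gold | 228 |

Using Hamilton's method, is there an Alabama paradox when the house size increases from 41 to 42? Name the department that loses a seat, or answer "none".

none

At 41 seats: Red 6, Blue 10, Green 17, Gold 8.
At 42 seats: Red 6, Blue 11, Green 17, Gold 8.
No department's allocation decreased.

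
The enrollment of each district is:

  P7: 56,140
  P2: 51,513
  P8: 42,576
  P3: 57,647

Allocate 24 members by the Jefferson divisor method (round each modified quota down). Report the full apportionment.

P7: 6, P2: 6, P8: 5, P3: 7

Standard divisor 207876/24 ≈ 8661.5; standard quotas: P7 6.482, P2 5.947, P8 4.916, P3 6.656.
Rounding down gives 6, 5, 4, 6 = 21 seats, so the divisor must be adjusted.
With modified divisor 8100: modified quotas P7 6.931, P2 6.360, P8 5.256, P3 7.117.
Rounding down: P7 6, P2 6, P8 5, P3 7 (total 24).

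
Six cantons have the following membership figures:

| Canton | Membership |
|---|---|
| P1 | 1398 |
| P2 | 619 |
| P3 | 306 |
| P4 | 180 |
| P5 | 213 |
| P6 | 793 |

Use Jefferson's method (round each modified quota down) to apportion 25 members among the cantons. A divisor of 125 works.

P1=11, P2=4, P3=2, P4=1, P5=1, P6=6

With modified divisor 125: modified quotas P1 11.184, P2 4.952, P3 2.448, P4 1.440, P5 1.704, P6 6.344.
Rounding down: P1 11, P2 4, P3 2, P4 1, P5 1, P6 6 (total 25).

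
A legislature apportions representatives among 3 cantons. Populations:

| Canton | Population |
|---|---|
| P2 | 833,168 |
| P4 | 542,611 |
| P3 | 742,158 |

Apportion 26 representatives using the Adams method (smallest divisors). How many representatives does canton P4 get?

Standard divisor 2117937/26 ≈ 81459.115; standard quotas: P2 10.228, P4 6.661, P3 9.111.
Rounding up gives 11, 7, 10 = 28 seats, so the divisor must be adjusted.
With modified divisor 86900: modified quotas P2 9.588, P4 6.244, P3 8.540.
Rounding up: P2 10, P4 7, P3 9 (total 26).
P4 receives 7.

7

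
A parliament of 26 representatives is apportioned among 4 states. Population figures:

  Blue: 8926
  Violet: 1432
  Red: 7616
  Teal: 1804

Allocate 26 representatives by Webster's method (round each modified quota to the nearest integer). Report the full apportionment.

Standard divisor 19778/26 ≈ 760.692; standard quotas: Blue 11.734, Violet 1.882, Red 10.012, Teal 2.372.
Rounding to the nearest integer gives Blue 12, Violet 2, Red 10, Teal 2 — total 26, matching the house size, so no adjustment is needed.

Blue 12, Violet 2, Red 10, Teal 2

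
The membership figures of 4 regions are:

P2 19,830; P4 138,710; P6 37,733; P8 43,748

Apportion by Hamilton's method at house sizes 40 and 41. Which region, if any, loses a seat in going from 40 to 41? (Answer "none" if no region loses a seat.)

At 40 seats: P2 4, P4 23, P6 6, P8 7.
At 41 seats: P2 3, P4 24, P6 6, P8 8.
P2 drops from 4 to 3.

P2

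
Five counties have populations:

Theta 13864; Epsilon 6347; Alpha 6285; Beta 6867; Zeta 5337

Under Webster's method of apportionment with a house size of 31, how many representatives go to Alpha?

Standard divisor 38700/31 ≈ 1248.387; standard quotas: Theta 11.106, Epsilon 5.084, Alpha 5.034, Beta 5.501, Zeta 4.275.
Rounding to the nearest integer gives Theta 11, Epsilon 5, Alpha 5, Beta 6, Zeta 4 — total 31, matching the house size, so no adjustment is needed.
Alpha receives 5.

5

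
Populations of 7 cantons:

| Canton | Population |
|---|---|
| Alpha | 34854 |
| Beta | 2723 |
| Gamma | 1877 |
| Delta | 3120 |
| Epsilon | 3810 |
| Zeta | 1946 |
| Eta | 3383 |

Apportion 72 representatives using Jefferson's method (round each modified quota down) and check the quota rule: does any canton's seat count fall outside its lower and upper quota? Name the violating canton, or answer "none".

Standard quotas: Alpha 48.527, Beta 3.791, Gamma 2.613, Delta 4.344, Epsilon 5.305, Zeta 2.709, Eta 4.710.
Jefferson allocation: Alpha 51, Beta 4, Gamma 2, Delta 4, Epsilon 5, Zeta 2, Eta 4.
Alpha has quota 48.527 (lower 48, upper 49) but receives 51 — outside the quota interval.

Alpha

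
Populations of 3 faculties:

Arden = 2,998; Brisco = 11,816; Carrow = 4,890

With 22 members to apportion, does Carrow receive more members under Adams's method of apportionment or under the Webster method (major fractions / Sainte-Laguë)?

Adams: Arden 4, Brisco 13, Carrow 5.
Webster: Arden 3, Brisco 13, Carrow 6.
Carrow gets 5 under Adams and 6 under Webster.

Webster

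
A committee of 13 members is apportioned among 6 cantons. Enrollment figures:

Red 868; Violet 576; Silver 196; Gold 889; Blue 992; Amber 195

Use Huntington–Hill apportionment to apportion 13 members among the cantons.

With divisor 320: modified quotas Red 2.712, Violet 1.800, Silver 0.613, Gold 2.778, Blue 3.100, Amber 0.609.
Geometric-mean thresholds: Red √(2·3)=2.449, Violet √(1·2)=1.414, Silver (min 1), Gold √(2·3)=2.449, Blue √(3·4)=3.464, Amber (min 1).
Each quota rounded against its threshold gives Red 3, Violet 2, Silver 1, Gold 3, Blue 3, Amber 1 (total 13).

Red: 3, Violet: 2, Silver: 1, Gold: 3, Blue: 3, Amber: 1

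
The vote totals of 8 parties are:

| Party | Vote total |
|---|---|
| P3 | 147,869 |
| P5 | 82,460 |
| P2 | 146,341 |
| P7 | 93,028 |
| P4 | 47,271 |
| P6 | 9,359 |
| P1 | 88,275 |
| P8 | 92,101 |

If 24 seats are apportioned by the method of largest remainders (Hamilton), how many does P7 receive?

3

Standard divisor: 706704 ÷ 24 = 29446.
Standard quotas: P3 5.0217, P5 2.8004, P2 4.9698, P7 3.1593, P4 1.6053, P6 0.3178, P1 2.9979, P8 3.1278.
Lower quotas: P3 5, P5 2, P2 4, P7 3, P4 1, P6 0, P1 2, P8 3 (sum 20, leaving 4 seats).
Remainders in descending order: P1 0.9979, P2 0.9698, P5 0.8004, P4 0.6053, P6 0.3178, P7 0.1593, P8 0.1278, P3 0.0217.
The surplus seats go to P1, P2, P5, P4.
P7 receives 3.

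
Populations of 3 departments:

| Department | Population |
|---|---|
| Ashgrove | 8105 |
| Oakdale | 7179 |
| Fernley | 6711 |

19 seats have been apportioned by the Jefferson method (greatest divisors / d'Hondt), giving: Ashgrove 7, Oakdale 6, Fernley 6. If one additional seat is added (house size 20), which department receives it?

Oakdale

Priority for the next seat is population ÷ (current seats + 1).
Priorities: Ashgrove 1013.125, Oakdale 1025.571, Fernley 958.714.
Highest priority: Oakdale.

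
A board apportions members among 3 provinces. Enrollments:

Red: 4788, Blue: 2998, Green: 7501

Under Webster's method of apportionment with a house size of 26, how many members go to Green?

13

Standard divisor 15287/26 ≈ 587.962; standard quotas: Red 8.143, Blue 5.099, Green 12.758.
Rounding to the nearest integer gives Red 8, Blue 5, Green 13 — total 26, matching the house size, so no adjustment is needed.
Green receives 13.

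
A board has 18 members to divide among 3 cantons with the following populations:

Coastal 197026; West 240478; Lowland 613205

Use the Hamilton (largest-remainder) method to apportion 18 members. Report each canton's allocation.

Standard divisor: 1050709 ÷ 18 ≈ 58372.722.
Standard quotas: Coastal 3.3753, West 4.1197, Lowland 10.5050.
Lower quotas: Coastal 3, West 4, Lowland 10 (sum 17, leaving 1 seat).
Remainders in descending order: Lowland 0.5050, Coastal 0.3753, West 0.1197.
Largest remainder: Lowland receives the extra seat.

Coastal 3, West 4, Lowland 11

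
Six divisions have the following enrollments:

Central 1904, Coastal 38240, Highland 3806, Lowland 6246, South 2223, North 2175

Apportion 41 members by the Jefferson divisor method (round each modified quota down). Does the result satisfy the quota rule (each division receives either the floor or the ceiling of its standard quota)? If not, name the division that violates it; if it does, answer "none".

Standard quotas: Central 1.430, Coastal 28.718, Highland 2.858, Lowland 4.691, South 1.669, North 1.633.
Jefferson allocation: Central 1, Coastal 30, Highland 3, Lowland 5, South 1, North 1.
Coastal has quota 28.718 (lower 28, upper 29) but receives 30 — outside the quota interval.

Coastal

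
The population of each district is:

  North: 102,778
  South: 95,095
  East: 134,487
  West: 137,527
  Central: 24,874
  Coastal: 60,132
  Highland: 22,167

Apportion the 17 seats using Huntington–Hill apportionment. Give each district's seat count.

With divisor 38823: modified quotas North 2.647, South 2.449, East 3.464, West 3.542, Central 0.641, Coastal 1.549, Highland 0.571.
Geometric-mean thresholds: North √(2·3)=2.449, South √(2·3)=2.449, East √(3·4)=3.464, West √(3·4)=3.464, Central (min 1), Coastal √(1·2)=1.414, Highland (min 1).
Each quota rounded against its threshold gives North 3, South 2, East 4, West 4, Central 1, Coastal 2, Highland 1 (total 17).

North 3, South 2, East 4, West 4, Central 1, Coastal 2, Highland 1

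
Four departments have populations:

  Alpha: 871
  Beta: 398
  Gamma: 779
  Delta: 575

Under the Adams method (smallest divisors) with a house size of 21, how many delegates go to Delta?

Standard divisor 2623/21 ≈ 124.905; standard quotas: Alpha 6.973, Beta 3.186, Gamma 6.237, Delta 4.604.
Rounding up gives 7, 4, 7, 5 = 23 seats, so the divisor must be adjusted.
With modified divisor 140: modified quotas Alpha 6.221, Beta 2.843, Gamma 5.564, Delta 4.107.
Rounding up: Alpha 7, Beta 3, Gamma 6, Delta 5 (total 21).
Delta receives 5.

5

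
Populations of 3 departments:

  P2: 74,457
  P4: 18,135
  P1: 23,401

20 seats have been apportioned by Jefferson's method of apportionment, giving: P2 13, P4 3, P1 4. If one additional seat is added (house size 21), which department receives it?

P2

Priority for the next seat is population ÷ (current seats + 1).
Priorities: P2 5318.357, P4 4533.750, P1 4680.200.
Highest priority: P2.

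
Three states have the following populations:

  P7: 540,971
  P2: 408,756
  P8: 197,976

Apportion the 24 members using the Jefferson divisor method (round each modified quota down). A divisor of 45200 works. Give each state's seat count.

With modified divisor 45200: modified quotas P7 11.968, P2 9.043, P8 4.380.
Rounding down: P7 11, P2 9, P8 4 (total 24).

P7=11; P2=9; P8=4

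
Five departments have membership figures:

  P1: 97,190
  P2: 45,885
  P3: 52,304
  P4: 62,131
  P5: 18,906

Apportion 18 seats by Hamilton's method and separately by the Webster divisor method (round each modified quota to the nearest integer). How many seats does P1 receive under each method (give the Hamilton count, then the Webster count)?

6 and 7

Hamilton: P1 6, P2 3, P3 4, P4 4, P5 1.
Webster: P1 7, P2 3, P3 3, P4 4, P5 1.
P1 gets 6 under Hamilton and 7 under Webster.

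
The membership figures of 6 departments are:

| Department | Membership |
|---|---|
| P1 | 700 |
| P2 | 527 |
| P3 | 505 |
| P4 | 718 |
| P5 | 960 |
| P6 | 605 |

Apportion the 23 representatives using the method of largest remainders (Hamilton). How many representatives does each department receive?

Standard divisor: 4015 ÷ 23 ≈ 174.565.
Standard quotas: P1 4.010, P2 3.019, P3 2.893, P4 4.113, P5 5.499, P6 3.466.
Lower quotas: P1 4, P2 3, P3 2, P4 4, P5 5, P6 3 (sum 21, leaving 2 seats).
Remainders in descending order: P3 0.893, P5 0.499, P6 0.466, P4 0.113, P2 0.019, P1 0.010.
The surplus seats go to P3, P5.

P1 4; P2 3; P3 3; P4 4; P5 6; P6 3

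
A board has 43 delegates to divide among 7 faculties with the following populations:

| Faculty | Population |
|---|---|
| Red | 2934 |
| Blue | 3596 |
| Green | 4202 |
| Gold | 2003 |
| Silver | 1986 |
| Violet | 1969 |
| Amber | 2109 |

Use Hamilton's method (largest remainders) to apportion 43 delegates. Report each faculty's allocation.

The standard divisor is 18799/43 ≈ 437.186.
Standard quotas: Red 6.711, Blue 8.225, Green 9.611, Gold 4.582, Silver 4.543, Violet 4.504, Amber 4.824.
Lower quotas: Red 6, Blue 8, Green 9, Gold 4, Silver 4, Violet 4, Amber 4 (sum 39, leaving 4 seats).
Remainders in descending order: Amber 0.824, Red 0.711, Green 0.611, Gold 0.582, Silver 0.543, Violet 0.504, Blue 0.225.
The surplus seats go to Amber, Red, Green, Gold.

Red: 7, Blue: 8, Green: 10, Gold: 5, Silver: 4, Violet: 4, Amber: 5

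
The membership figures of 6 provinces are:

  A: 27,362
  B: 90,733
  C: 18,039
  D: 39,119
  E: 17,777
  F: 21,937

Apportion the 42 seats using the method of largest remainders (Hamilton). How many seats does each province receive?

Standard divisor: 214967 ÷ 42 ≈ 5118.262.
Standard quotas: A 5.3460, B 17.7273, C 3.5244, D 7.6430, E 3.4732, F 4.2860.
Lower quotas: A 5, B 17, C 3, D 7, E 3, F 4 (sum 39, leaving 3 seats).
Remainders in descending order: B 0.7273, D 0.6430, C 0.5244, E 0.4732, A 0.3460, F 0.2860.
The surplus seats go to B, D, C.

A 5, B 18, C 4, D 8, E 3, F 4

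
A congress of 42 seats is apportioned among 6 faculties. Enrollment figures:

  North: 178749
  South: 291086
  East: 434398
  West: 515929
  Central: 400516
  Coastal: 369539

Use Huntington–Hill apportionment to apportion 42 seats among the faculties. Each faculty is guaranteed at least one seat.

North 3; South 6; East 8; West 10; Central 8; Coastal 7

With divisor 52373: modified quotas North 3.413, South 5.558, East 8.294, West 9.851, Central 7.647, Coastal 7.056.
Geometric-mean thresholds: North √(3·4)=3.464, South √(5·6)=5.477, East √(8·9)=8.485, West √(9·10)=9.487, Central √(7·8)=7.483, Coastal √(7·8)=7.483.
Each quota rounded against its threshold gives North 3, South 6, East 8, West 10, Central 8, Coastal 7 (total 42).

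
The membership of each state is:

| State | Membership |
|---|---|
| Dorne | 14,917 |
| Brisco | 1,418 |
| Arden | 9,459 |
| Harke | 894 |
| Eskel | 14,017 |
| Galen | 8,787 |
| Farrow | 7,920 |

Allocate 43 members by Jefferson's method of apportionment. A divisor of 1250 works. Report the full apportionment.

With modified divisor 1250: modified quotas Dorne 11.934, Brisco 1.134, Arden 7.567, Harke 0.715, Eskel 11.214, Galen 7.030, Farrow 6.336.
Rounding down: Dorne 11, Brisco 1, Arden 7, Harke 0, Eskel 11, Galen 7, Farrow 6 (total 43).

Dorne 11; Brisco 1; Arden 7; Harke 0; Eskel 11; Galen 7; Farrow 6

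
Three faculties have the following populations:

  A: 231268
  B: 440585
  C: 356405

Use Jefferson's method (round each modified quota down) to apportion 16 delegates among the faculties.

A 3, B 7, C 6

Standard divisor 1028258/16 ≈ 64266.125; standard quotas: A 3.599, B 6.856, C 5.546.
Rounding down gives 3, 6, 5 = 14 seats, so the divisor must be adjusted.
With modified divisor 58600: modified quotas A 3.947, B 7.519, C 6.082.
Rounding down: A 3, B 7, C 6 (total 16).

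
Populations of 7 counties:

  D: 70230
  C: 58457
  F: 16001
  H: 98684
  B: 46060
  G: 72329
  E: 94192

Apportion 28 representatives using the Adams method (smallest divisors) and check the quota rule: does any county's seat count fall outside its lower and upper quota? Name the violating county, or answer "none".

none

Standard quotas: D 4.313, C 3.590, F 0.983, H 6.060, B 2.829, G 4.442, E 5.784.
Adams allocation: D 4, C 4, F 1, H 6, B 3, G 4, E 6.
Every allocation lies between the lower and upper quota.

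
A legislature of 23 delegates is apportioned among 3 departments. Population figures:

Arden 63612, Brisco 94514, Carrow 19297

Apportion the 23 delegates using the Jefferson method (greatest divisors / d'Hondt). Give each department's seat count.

Standard divisor 177423/23 ≈ 7714.043; standard quotas: Arden 8.246, Brisco 12.252, Carrow 2.502.
Rounding down gives 8, 12, 2 = 22 seats, so the divisor must be adjusted.
With modified divisor 7200: modified quotas Arden 8.835, Brisco 13.127, Carrow 2.680.
Rounding down: Arden 8, Brisco 13, Carrow 2 (total 23).

Arden=8, Brisco=13, Carrow=2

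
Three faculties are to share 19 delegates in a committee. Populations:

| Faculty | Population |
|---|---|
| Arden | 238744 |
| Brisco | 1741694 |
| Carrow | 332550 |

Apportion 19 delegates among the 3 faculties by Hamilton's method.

The standard divisor is 2312988/19 ≈ 121736.211.
Standard quotas: Arden 1.9612, Brisco 14.3071, Carrow 2.7317.
Lower quotas: Arden 1, Brisco 14, Carrow 2 (sum 17, leaving 2 seats).
Remainders in descending order: Arden 0.9612, Carrow 0.7317, Brisco 0.3071.
The surplus seats go to Arden, Carrow.

Arden 2, Brisco 14, Carrow 3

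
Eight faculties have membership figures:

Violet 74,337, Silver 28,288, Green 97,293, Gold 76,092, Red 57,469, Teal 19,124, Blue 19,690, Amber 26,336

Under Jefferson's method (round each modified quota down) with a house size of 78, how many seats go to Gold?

15

Standard divisor 398629/78 ≈ 5110.628; standard quotas: Violet 14.546, Silver 5.535, Green 19.037, Gold 14.889, Red 11.245, Teal 3.742, Blue 3.853, Amber 5.153.
Rounding down gives 14, 5, 19, 14, 11, 3, 3, 5 = 74 seats, so the divisor must be adjusted.
With modified divisor 4830: modified quotas Violet 15.391, Silver 5.857, Green 20.143, Gold 15.754, Red 11.898, Teal 3.959, Blue 4.077, Amber 5.453.
Rounding down: Violet 15, Silver 5, Green 20, Gold 15, Red 11, Teal 3, Blue 4, Amber 5 (total 78).
Gold receives 15.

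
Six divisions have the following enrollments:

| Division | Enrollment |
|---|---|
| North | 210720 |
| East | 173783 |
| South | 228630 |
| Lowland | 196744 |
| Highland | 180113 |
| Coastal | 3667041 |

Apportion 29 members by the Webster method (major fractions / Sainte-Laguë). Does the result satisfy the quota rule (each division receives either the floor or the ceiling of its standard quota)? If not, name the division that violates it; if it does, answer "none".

Standard quotas: North 1.312, East 1.082, South 1.424, Lowland 1.225, Highland 1.122, Coastal 22.835.
Webster allocation: North 1, East 1, South 1, Lowland 1, Highland 1, Coastal 24.
Coastal has quota 22.835 (lower 22, upper 23) but receives 24 — outside the quota interval.

Coastal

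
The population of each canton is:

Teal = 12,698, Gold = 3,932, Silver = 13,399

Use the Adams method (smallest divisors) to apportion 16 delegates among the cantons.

Standard divisor 30029/16 ≈ 1876.812; standard quotas: Teal 6.766, Gold 2.095, Silver 7.139.
Rounding up gives 7, 3, 8 = 18 seats, so the divisor must be adjusted.
With modified divisor 2000: modified quotas Teal 6.349, Gold 1.966, Silver 6.699.
Rounding up: Teal 7, Gold 2, Silver 7 (total 16).

Teal: 7, Gold: 2, Silver: 7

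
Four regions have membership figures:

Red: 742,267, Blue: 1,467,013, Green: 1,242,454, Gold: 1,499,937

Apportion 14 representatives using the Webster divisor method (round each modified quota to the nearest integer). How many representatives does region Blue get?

Standard divisor 4951671/14 ≈ 353690.786; standard quotas: Red 2.099, Blue 4.148, Green 3.513, Gold 4.241.
Rounding to the nearest integer gives Red 2, Blue 4, Green 4, Gold 4 — total 14, matching the house size, so no adjustment is needed.
Blue receives 4.

4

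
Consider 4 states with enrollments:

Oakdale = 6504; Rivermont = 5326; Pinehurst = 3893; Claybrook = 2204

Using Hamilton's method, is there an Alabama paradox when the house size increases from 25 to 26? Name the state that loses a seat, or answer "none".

none

At 25 seats: Oakdale 9, Rivermont 7, Pinehurst 6, Claybrook 3.
At 26 seats: Oakdale 9, Rivermont 8, Pinehurst 6, Claybrook 3.
No state's allocation decreased.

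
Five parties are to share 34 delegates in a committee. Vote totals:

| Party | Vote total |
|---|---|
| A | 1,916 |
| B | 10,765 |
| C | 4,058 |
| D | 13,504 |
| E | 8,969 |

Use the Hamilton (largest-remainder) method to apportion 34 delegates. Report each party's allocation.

A 2, B 9, C 3, D 12, E 8

The standard divisor is 39212/34 ≈ 1153.294.
Standard quotas: A 1.6613, B 9.3341, C 3.5186, D 11.7091, E 7.7769.
Lower quotas: A 1, B 9, C 3, D 11, E 7 (sum 31, leaving 3 seats).
Remainders in descending order: E 0.7769, D 0.7091, A 0.6613, C 0.5186, B 0.3341.
Largest remainders: E, D, A receive the extra seats.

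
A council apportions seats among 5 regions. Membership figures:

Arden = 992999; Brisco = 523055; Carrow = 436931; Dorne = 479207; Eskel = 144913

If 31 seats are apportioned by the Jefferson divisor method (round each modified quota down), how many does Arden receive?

Standard divisor 2577105/31 ≈ 83132.419; standard quotas: Arden 11.945, Brisco 6.292, Carrow 5.256, Dorne 5.764, Eskel 1.743.
Rounding down gives 11, 6, 5, 5, 1 = 28 seats, so the divisor must be adjusted.
With modified divisor 75600: modified quotas Arden 13.135, Brisco 6.919, Carrow 5.780, Dorne 6.339, Eskel 1.917.
Rounding down: Arden 13, Brisco 6, Carrow 5, Dorne 6, Eskel 1 (total 31).
Arden receives 13.

13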